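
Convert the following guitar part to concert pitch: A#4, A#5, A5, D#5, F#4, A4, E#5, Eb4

The guitar sounds a perfect octave below written, so transpose each written note down a perfect octave.
A#4 becomes A#3
A#5 becomes A#4
A5 becomes A4
D#5 becomes D#4
F#4 becomes F#3
A4 becomes A3
E#5 becomes E#4
Eb4 becomes Eb3

A#3 A#4 A4 D#4 F#3 A3 E#4 Eb3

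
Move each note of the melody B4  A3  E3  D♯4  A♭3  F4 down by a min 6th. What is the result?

D#4 C#3 G#2 F##3 C3 A3

B4: a sixth down reaches D, and 8 semitones makes it D#4.
A3 down a minor sixth is C#3.
E3: a sixth down reaches G, and 8 semitones makes it G#2.
D#4 down a minor sixth is F##3.
Ab3: a sixth down reaches C, and 8 semitones makes it C3.
F4 down a minor sixth is A3.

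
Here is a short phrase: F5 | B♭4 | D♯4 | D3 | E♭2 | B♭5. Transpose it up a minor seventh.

F5: a seventh up reaches E, and 10 semitones makes it Eb6.
Bb4: a seventh up reaches A, and 10 semitones makes it Ab5.
A minor seventh up from D#4 gives C#5.
D3: a seventh up reaches C, and 10 semitones makes it C4.
Eb2 up a minor seventh is Db3.
Bb5: a seventh up reaches A, and 10 semitones makes it Ab6.

Eb6 Ab5 C#5 C4 Db3 Ab6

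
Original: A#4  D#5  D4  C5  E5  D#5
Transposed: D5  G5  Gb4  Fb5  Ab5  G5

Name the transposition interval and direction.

From A#4 to D5 is 4 letter names — a fourth of some quality.
A#4 to D5 is 4 semitones, which makes it a diminished fourth; the second version is higher, so the direction is up.
Checking another pair — D#5 → G5 — gives the same interval.

up a diminished fourth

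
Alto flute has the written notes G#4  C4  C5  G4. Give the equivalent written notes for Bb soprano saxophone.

First find concert pitch: the alto flute sounds a perfect fourth below written, so G#4 C4 C5 G4 sounds D#4 G3 G4 D4.
Then write for Bb soprano saxophone: it sounds a major second below written, so the part must be a major second above concert.
D#4 → E#4
G3 → A3
G4 → A4
D4 → E4

E#4 A3 A4 E4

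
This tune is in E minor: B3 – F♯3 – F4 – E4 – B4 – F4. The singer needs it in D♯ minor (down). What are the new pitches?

A#3 E#3 E4 D#4 A#4 E4

From E down to D♯ is a minor second; apply that to each pitch.
B3 becomes A#3
F#3 becomes E#3
F4 becomes E4
E4 becomes D#4
B4 becomes A#4
F4 becomes E4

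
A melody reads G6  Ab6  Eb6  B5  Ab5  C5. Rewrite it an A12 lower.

G6 → Cb5
Ab6 → Dbb5
Eb6 → Abb4
B5 → Eb4
Ab5 → Dbb4
C5 → Fb3

Cb5 Dbb5 Abb4 Eb4 Dbb4 Fb3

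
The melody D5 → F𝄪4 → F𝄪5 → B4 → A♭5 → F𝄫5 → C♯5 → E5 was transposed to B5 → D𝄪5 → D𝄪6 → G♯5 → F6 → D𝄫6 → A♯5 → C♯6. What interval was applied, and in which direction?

up a major sixth

Take the first pair: D5 → B5. D to B spans 6 letter names, so the interval is some kind of sixth.
D5 to B5 is 9 semitones, which makes it a major sixth; the second version is higher, so the direction is up.
Checking another pair — E5 → C#6 — gives the same interval.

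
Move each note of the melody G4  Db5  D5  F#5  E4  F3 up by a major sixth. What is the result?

E5 Bb5 B5 D#6 C#5 D4

G4 up a major sixth is E5.
Db5 up a major sixth is Bb5.
D5: a sixth up reaches B, and 9 semitones makes it B5.
F#5 up a major sixth is D#6.
A major sixth up from E4 gives C#5.
F3: a sixth up reaches D, and 9 semitones makes it D4.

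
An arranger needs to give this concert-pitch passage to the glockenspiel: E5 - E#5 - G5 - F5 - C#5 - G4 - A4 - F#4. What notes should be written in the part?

Written C4 sounds as C6 on the glockenspiel, so concert pitches are written a perfect fifteenth down.
E5 becomes E3
E#5 becomes E#3
G5 becomes G3
F5 becomes F3
C#5 becomes C#3
G4 becomes G2
A4 becomes A2
F#4 becomes F#2

E3 E#3 G3 F3 C#3 G2 A2 F#2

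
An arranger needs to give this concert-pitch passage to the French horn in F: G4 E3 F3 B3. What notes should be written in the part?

Written C4 sounds as F3 on the French horn in F, so concert pitches are written a perfect fifth up.
G4 → D5
E3 → B3
F3 → C4
B3 → F#4

D5 B3 C4 F#4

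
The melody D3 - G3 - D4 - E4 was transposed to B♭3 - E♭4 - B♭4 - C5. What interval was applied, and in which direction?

From D3 to Bb3 is 6 letter names — a sixth of some quality.
D3 to Bb3 is 8 semitones, which makes it a minor sixth; the second version is higher, so the direction is up.
Checking another pair — E4 → C5 — gives the same interval.

up a minor sixth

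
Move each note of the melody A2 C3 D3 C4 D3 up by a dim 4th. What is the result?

A2: a fourth up reaches D, and 4 semitones makes it Db3.
A diminished fourth up from C3 gives Fb3.
D3: a fourth up reaches G, and 4 semitones makes it Gb3.
A diminished fourth up from C4 gives Fb4.
A diminished fourth up from D3 gives Gb3.

Db3 Fb3 Gb3 Fb4 Gb3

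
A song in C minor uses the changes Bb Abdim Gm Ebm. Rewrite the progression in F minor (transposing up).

C minor up to F minor is a perfect fourth; each chord root moves by that interval while the quality stays the same.
Bb: root Bb up a perfect fourth → Eb, giving Eb.
Abdim: root Ab up a perfect fourth → Db, giving Dbdim.
Gm: root G up a perfect fourth → C, giving Cm.
Ebm: root Eb up a perfect fourth → Ab, giving Abm.

Eb Dbdim Cm Abm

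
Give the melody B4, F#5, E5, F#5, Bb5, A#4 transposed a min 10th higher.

D6 A6 G6 A6 Db7 C#6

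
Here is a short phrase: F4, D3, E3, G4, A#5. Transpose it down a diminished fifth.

F4 -> B3
D3 -> G#2
E3 -> A#2
G4 -> C#4
A#5 -> D##5

B3 G#2 A#2 C#4 D##5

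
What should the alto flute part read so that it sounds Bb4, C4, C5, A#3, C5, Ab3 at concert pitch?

Eb5 F4 F5 D#4 F5 Db4

Written C4 sounds as G3 on the alto flute, so concert pitches are written a perfect fourth up.
Bb4 → Eb5
C4 → F4
C5 → F5
A#3 → D#4
C5 → F5
Ab3 → Db4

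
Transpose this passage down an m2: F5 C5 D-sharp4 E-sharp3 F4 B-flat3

F5 -> E5
C5 -> B4
D#4 -> C##4
E#3 -> D##3
F4 -> E4
Bb3 -> A3

E5 B4 C##4 D##3 E4 A3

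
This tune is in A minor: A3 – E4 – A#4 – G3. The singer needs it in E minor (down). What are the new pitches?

E3 B3 E#4 D3

From A down to E is a perfect fourth; apply that to each pitch.
A3 to E3
E4 to B3
A#4 to E#4
G3 to D3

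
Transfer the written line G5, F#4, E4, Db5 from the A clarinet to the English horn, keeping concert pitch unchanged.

First find concert pitch: the A clarinet sounds a minor third below written, so G5 F#4 E4 Db5 sounds E5 D#4 C#4 Bb4.
Then write for English horn: it sounds a perfect fifth below written, so the part must be a perfect fifth above concert.
E5 → B5
D#4 → A#4
C#4 → G#4
Bb4 → F5

B5 A#4 G#4 F5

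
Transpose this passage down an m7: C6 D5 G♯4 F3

D5 E4 A#3 G2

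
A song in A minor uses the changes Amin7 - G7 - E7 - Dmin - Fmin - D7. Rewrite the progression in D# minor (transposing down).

D#min7 C#7 A#7 G#min Bmin G#7

A minor down to D# minor is a diminished fifth; each chord root moves by that interval while the quality stays the same.
Amin7: root A down a diminished fifth → D#, giving D#min7.
G7: root G down a diminished fifth → C#, giving C#7.
E7: root E down a diminished fifth → A#, giving A#7.
Dmin: root D down a diminished fifth → G#, giving G#min.
Fmin: root F down a diminished fifth → B, giving Bmin.
D7: root D down a diminished fifth → G#, giving G#7.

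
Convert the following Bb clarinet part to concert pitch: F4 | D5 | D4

Written C4 on the Bb clarinet sounds as Bb3, a major second lower; apply that shift to every note.
F4 -> Eb4
D5 -> C5
D4 -> C4

Eb4 C5 C4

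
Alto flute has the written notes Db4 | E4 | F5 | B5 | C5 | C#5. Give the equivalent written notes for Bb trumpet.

First find concert pitch: the alto flute sounds a perfect fourth below written, so Db4 E4 F5 B5 C5 C#5 sounds Ab3 B3 C5 F#5 G4 G#4.
Then write for Bb trumpet: it sounds a major second below written, so the part must be a major second above concert.
Ab3 → Bb3
B3 → C#4
C5 → D5
F#5 → G#5
G4 → A4
G#4 → A#4

Bb3 C#4 D5 G#5 A4 A#4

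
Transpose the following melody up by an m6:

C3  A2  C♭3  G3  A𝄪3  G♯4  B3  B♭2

Ab3 F3 Abb3 Eb4 F##4 E5 G4 Gb3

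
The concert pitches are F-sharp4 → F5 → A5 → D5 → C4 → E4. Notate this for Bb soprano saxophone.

G#4 G5 B5 E5 D4 F#4

The Bb soprano saxophone sounds a major second below written, so the written part must be a major second above concert — transpose each note up.
F#4 -> G#4
F5 -> G5
A5 -> B5
D5 -> E5
C4 -> D4
E4 -> F#4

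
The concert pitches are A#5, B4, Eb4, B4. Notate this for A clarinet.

C#6 D5 Gb4 D5

Written C4 sounds as A3 on the A clarinet, so concert pitches are written a minor third up.
A#5 to C#6
B4 to D5
Eb4 to Gb4
B4 to D5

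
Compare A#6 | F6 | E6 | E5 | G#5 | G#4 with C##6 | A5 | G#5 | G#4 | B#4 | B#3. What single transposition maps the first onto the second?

From A#6 to C##6 is 6 letter names — a sixth of some quality.
C##6 to A#6 is 8 semitones, which makes it a minor sixth; the second version is lower, so the direction is down.
Checking another pair — G#4 → B#3 — gives the same interval.

down a minor sixth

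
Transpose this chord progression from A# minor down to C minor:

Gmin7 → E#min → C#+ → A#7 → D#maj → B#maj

Bbbmin7 Gmin Eb+ C7 Fmaj Dmaj

A# minor down to C minor is an augmented sixth; each chord root moves by that interval while the quality stays the same.
Gmin7: root G down an augmented sixth → Bbb, giving Bbbmin7.
E#min: root E# down an augmented sixth → G, giving Gmin.
C#+: root C# down an augmented sixth → Eb, giving Eb+.
A#7: root A# down an augmented sixth → C, giving C7.
D#maj: root D# down an augmented sixth → F, giving Fmaj.
B#maj: root B# down an augmented sixth → D, giving Dmaj.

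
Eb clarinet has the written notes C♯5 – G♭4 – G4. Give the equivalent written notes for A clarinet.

G5 Dbb5 Db5

First find concert pitch: the Eb clarinet sounds a minor third above written, so C♯5 G♭4 G4 sounds E5 Bbb4 Bb4.
Then write for A clarinet: it sounds a minor third below written, so the part must be a minor third above concert.
E5 → G5
Bbb4 → Dbb5
Bb4 → Db5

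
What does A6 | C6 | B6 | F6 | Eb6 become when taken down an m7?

B5 D5 C#6 G5 F5

A6: a seventh down reaches B, and 10 semitones makes it B5.
A minor seventh down from C6 gives D5.
A minor seventh down from B6 gives C#6.
F6: a seventh down reaches G, and 10 semitones makes it G5.
Eb6: a seventh down reaches F, and 10 semitones makes it F5.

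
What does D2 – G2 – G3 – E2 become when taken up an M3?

D2 up a major third is F#2.
A major third up from G2 gives B2.
G3 up a major third is B3.
A major third up from E2 gives G#2.

F#2 B2 B3 G#2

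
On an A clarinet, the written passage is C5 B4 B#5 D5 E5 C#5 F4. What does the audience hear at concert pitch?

A4 G#4 G##5 B4 C#5 A#4 D4

The A clarinet sounds a minor third below written, so transpose each written note down a minor third.
C5 gives A4
B4 gives G#4
B#5 gives G##5
D5 gives B4
E5 gives C#5
C#5 gives A#4
F4 gives D4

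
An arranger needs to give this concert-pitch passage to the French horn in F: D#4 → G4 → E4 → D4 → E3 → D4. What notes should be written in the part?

Written C4 sounds as F3 on the French horn in F, so concert pitches are written a perfect fifth up.
D#4 gives A#4
G4 gives D5
E4 gives B4
D4 gives A4
E3 gives B3
D4 gives A4

A#4 D5 B4 A4 B3 A4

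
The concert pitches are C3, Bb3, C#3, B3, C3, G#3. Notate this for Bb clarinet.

The Bb clarinet sounds a major second below written, so the written part must be a major second above concert — transpose each note up.
C3 → D3
Bb3 → C4
C#3 → D#3
B3 → C#4
C3 → D3
G#3 → A#3

D3 C4 D#3 C#4 D3 A#3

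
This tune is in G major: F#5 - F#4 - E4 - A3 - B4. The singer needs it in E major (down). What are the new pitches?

D#5 D#4 C#4 F#3 G#4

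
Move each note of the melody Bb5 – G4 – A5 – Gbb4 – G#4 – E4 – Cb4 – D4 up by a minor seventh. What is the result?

Bb5 → Ab6
G4 → F5
A5 → G6
Gbb4 → Fbb5
G#4 → F#5
E4 → D5
Cb4 → Bbb4
D4 → C5

Ab6 F5 G6 Fbb5 F#5 D5 Bbb4 C5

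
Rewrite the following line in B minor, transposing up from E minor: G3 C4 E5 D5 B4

D4 G4 B5 A5 F#5

From E up to B is a perfect fifth; apply that to each pitch.
G3 → D4
C4 → G4
E5 → B5
D5 → A5
B4 → F#5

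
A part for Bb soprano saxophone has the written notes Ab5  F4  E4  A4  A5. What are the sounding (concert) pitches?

Gb5 Eb4 D4 G4 G5

The Bb soprano saxophone sounds a major second below written, so transpose each written note down a major second.
Ab5 → Gb5
F4 → Eb4
E4 → D4
A4 → G4
A5 → G5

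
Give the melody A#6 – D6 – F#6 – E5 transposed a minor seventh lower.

B#5 E5 G#5 F#4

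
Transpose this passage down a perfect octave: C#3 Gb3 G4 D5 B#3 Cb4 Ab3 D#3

C#2 Gb2 G3 D4 B#2 Cb3 Ab2 D#2

C#3 down a perfect octave is C#2.
Gb3 down a perfect octave is Gb2.
G4: an octave down reaches G, and 12 semitones makes it G3.
A perfect octave down from D5 gives D4.
B#3 down a perfect octave is B#2.
Cb4: an octave down reaches C, and 12 semitones makes it Cb3.
Ab3 down a perfect octave is Ab2.
D#3 down a perfect octave is D#2.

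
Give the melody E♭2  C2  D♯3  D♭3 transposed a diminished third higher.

Gbb2 Ebb2 F3 Fbb3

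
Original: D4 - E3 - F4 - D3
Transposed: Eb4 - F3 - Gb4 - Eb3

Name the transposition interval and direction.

up a minor second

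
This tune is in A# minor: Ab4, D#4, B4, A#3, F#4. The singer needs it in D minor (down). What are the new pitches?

Dbb4 G3 Eb4 D3 Bb3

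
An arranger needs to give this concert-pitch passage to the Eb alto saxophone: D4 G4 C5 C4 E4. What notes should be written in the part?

The Eb alto saxophone sounds a major sixth below written, so the written part must be a major sixth above concert — transpose each note up.
D4 becomes B4
G4 becomes E5
C5 becomes A5
C4 becomes A4
E4 becomes C#5

B4 E5 A5 A4 C#5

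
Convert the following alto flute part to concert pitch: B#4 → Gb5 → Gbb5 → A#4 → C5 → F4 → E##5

The alto flute sounds a perfect fourth below written, so transpose each written note down a perfect fourth.
B#4 -> F##4
Gb5 -> Db5
Gbb5 -> Dbb5
A#4 -> E#4
C5 -> G4
F4 -> C4
E##5 -> B##4

F##4 Db5 Dbb5 E#4 G4 C4 B##4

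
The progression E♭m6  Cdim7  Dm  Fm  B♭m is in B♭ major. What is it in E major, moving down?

Am6 F#dim7 G#m Bm Em

B♭ major down to E major is a diminished fifth; each chord root moves by that interval while the quality stays the same.
E♭m6: root E♭ down a diminished fifth → A, giving Am6.
Cdim7: root C down a diminished fifth → F#, giving F#dim7.
Dm: root D down a diminished fifth → G#, giving G#m.
Fm: root F down a diminished fifth → B, giving Bm.
B♭m: root B♭ down a diminished fifth → E, giving Em.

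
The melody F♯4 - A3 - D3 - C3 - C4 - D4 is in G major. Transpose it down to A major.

G#3 B2 E2 D2 D3 E3

From G down to A is a minor seventh; apply that to each pitch.
F#4 to G#3
A3 to B2
D3 to E2
C3 to D2
C4 to D3
D4 to E3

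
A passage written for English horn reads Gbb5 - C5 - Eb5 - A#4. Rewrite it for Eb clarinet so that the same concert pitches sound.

First find concert pitch: the English horn sounds a perfect fifth below written, so Gbb5 C5 Eb5 A#4 sounds Cbb5 F4 Ab4 D#4.
Then write for Eb clarinet: it sounds a minor third above written, so the part must be a minor third below concert.
Cbb5 → Abb4
F4 → D4
Ab4 → F4
D#4 → B#3

Abb4 D4 F4 B#3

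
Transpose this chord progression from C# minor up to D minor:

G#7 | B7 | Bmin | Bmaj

A7 C7 Cmin Cmaj

C# minor up to D minor is a minor second; each chord root moves by that interval while the quality stays the same.
G#7: root G# up a minor second → A, giving A7.
B7: root B up a minor second → C, giving C7.
Bmin: root B up a minor second → C, giving Cmin.
Bmaj: root B up a minor second → C, giving Cmaj.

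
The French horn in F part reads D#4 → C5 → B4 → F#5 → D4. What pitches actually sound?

G#3 F4 E4 B4 G3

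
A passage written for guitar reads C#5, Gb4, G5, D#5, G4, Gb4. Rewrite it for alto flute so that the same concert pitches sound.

First find concert pitch: the guitar sounds a perfect octave below written, so C#5 Gb4 G5 D#5 G4 Gb4 sounds C#4 Gb3 G4 D#4 G3 Gb3.
Then write for alto flute: it sounds a perfect fourth below written, so the part must be a perfect fourth above concert.
C#4 → F#4
Gb3 → Cb4
G4 → C5
D#4 → G#4
G3 → C4
Gb3 → Cb4

F#4 Cb4 C5 G#4 C4 Cb4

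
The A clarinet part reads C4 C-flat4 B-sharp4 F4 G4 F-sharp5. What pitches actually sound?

A3 Ab3 G##4 D4 E4 D#5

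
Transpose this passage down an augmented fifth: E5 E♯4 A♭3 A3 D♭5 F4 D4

E5 down an augmented fifth is Ab4.
An augmented fifth down from E#4 gives A3.
Ab3: a fifth down reaches D, and 8 semitones makes it Dbb3.
A3 down an augmented fifth is Db3.
Db5 down an augmented fifth is Gbb4.
F4 down an augmented fifth is Bbb3.
An augmented fifth down from D4 gives Gb3.

Ab4 A3 Dbb3 Db3 Gbb4 Bbb3 Gb3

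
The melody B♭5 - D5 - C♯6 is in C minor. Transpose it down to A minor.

G5 B4 A#5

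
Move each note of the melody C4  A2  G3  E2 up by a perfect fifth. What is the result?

G4 E3 D4 B2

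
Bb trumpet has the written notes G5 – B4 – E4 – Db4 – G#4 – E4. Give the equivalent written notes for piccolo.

First find concert pitch: the Bb trumpet sounds a major second below written, so G5 B4 E4 Db4 G#4 E4 sounds F5 A4 D4 Cb4 F#4 D4.
Then write for piccolo: it sounds a perfect octave above written, so the part must be a perfect octave below concert.
F5 → F4
A4 → A3
D4 → D3
Cb4 → Cb3
F#4 → F#3
D4 → D3

F4 A3 D3 Cb3 F#3 D3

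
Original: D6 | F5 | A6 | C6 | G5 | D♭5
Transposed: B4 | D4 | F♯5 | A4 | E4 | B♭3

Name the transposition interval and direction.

From D6 to B4 is 10 letter names — a tenth of some quality.
B4 to D6 is 15 semitones, which makes it a minor tenth; the second version is lower, so the direction is down.
Checking another pair — Db5 → Bb3 — gives the same interval.

down a minor tenth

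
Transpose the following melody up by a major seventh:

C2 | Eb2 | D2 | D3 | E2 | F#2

B2 D3 C#3 C#4 D#3 E#3

C2 → B2
Eb2 → D3
D2 → C#3
D3 → C#4
E2 → D#3
F#2 → E#3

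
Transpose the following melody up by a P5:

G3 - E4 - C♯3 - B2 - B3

G3: a fifth up reaches D, and 7 semitones makes it D4.
A perfect fifth up from E4 gives B4.
C#3: a fifth up reaches G, and 7 semitones makes it G#3.
A perfect fifth up from B2 gives F#3.
B3: a fifth up reaches F, and 7 semitones makes it F#4.

D4 B4 G#3 F#3 F#4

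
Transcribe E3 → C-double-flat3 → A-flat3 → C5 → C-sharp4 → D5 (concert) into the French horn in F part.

B3 Gbb3 Eb4 G5 G#4 A5

The French horn in F sounds a perfect fifth below written, so the written part must be a perfect fifth above concert — transpose each note up.
E3 becomes B3
Cbb3 becomes Gbb3
Ab3 becomes Eb4
C5 becomes G5
C#4 becomes G#4
D5 becomes A5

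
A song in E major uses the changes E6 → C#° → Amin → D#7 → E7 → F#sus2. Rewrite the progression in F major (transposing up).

F6 D° Bbmin E7 F7 Gsus2

E major up to F major is a minor second; each chord root moves by that interval while the quality stays the same.
E6: root E up a minor second → F, giving F6.
C#°: root C# up a minor second → D, giving D°.
Amin: root A up a minor second → Bb, giving Bbmin.
D#7: root D# up a minor second → E, giving E7.
E7: root E up a minor second → F, giving F7.
F#sus2: root F# up a minor second → G, giving Gsus2.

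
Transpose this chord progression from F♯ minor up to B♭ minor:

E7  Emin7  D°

F♯ minor up to B♭ minor is a diminished fourth; each chord root moves by that interval while the quality stays the same.
E7: root E up a diminished fourth → Ab, giving Ab7.
Emin7: root E up a diminished fourth → Ab, giving Abmin7.
D°: root D up a diminished fourth → Gb, giving Gb°.

Ab7 Abmin7 Gb°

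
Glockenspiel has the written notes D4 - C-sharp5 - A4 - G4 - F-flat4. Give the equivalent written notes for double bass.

D7 C#8 A7 G7 Fb7

First find concert pitch: the glockenspiel sounds a perfect fifteenth above written, so D4 C-sharp5 A4 G4 F-flat4 sounds D6 C#7 A6 G6 Fb6.
Then write for double bass: it sounds a perfect octave below written, so the part must be a perfect octave above concert.
D6 → D7
C#7 → C#8
A6 → A7
G6 → G7
Fb6 → Fb7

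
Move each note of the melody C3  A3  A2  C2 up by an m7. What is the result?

Bb3 G4 G3 Bb2

C3 up a minor seventh is Bb3.
A3 up a minor seventh is G4.
A2 up a minor seventh is G3.
A minor seventh up from C2 gives Bb2.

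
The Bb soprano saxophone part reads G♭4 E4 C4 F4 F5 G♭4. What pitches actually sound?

Fb4 D4 Bb3 Eb4 Eb5 Fb4

The Bb soprano saxophone sounds a major second below written, so transpose each written note down a major second.
Gb4 becomes Fb4
E4 becomes D4
C4 becomes Bb3
F4 becomes Eb4
F5 becomes Eb5
Gb4 becomes Fb4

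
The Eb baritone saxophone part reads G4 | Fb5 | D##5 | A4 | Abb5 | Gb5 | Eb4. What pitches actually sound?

Bb2 Abb3 F##3 C3 Cbb4 Bbb3 Gb2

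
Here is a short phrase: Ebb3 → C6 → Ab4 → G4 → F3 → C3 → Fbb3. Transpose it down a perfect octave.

Ebb2 C5 Ab3 G3 F2 C2 Fbb2

Ebb3 -> Ebb2
C6 -> C5
Ab4 -> Ab3
G4 -> G3
F3 -> F2
C3 -> C2
Fbb3 -> Fbb2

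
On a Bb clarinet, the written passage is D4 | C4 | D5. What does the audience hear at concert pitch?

The Bb clarinet sounds a major second below written, so transpose each written note down a major second.
D4 gives C4
C4 gives Bb3
D5 gives C5

C4 Bb3 C5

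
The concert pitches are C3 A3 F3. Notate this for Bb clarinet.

Written C4 sounds as Bb3 on the Bb clarinet, so concert pitches are written a major second up.
C3 becomes D3
A3 becomes B3
F3 becomes G3

D3 B3 G3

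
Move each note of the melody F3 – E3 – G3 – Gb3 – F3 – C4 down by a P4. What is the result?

C3 B2 D3 Db3 C3 G3

A perfect fourth down from F3 gives C3.
A perfect fourth down from E3 gives B2.
G3: a fourth down reaches D, and 5 semitones makes it D3.
Gb3 down a perfect fourth is Db3.
F3 down a perfect fourth is C3.
C4 down a perfect fourth is G3.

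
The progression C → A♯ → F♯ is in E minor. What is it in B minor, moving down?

G E# C#

E minor down to B minor is a perfect fourth; each chord root moves by that interval while the quality stays the same.
C: root C down a perfect fourth → G, giving G.
A♯: root A♯ down a perfect fourth → E#, giving E#.
F♯: root F♯ down a perfect fourth → C#, giving C#.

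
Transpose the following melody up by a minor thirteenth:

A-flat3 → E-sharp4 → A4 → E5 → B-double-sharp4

Fb5 C#6 F6 C7 G##6

Ab3 to Fb5
E#4 to C#6
A4 to F6
E5 to C7
B##4 to G##6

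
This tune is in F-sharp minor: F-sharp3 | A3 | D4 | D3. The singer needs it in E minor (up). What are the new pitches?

E4 G4 C5 C4

F-sharp minor to E minor up is a minor seventh, so every note moves up by that interval.
F#3 → E4
A3 → G4
D4 → C5
D3 → C4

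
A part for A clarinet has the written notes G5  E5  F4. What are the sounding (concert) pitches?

Written C4 on the A clarinet sounds as A3, a minor third lower; apply that shift to every note.
G5 to E5
E5 to C#5
F4 to D4

E5 C#5 D4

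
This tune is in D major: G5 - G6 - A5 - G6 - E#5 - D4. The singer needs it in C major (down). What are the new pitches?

F5 F6 G5 F6 D#5 C4

From D down to C is a major second; apply that to each pitch.
G5 → F5
G6 → F6
A5 → G5
G6 → F6
E#5 → D#5
D4 → C4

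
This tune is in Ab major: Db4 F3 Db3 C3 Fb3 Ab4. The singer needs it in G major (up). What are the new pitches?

Ab major to G major up is a major seventh, so every note moves up by that interval.
Db4 → C5
F3 → E4
Db3 → C4
C3 → B3
Fb3 → Eb4
Ab4 → G5

C5 E4 C4 B3 Eb4 G5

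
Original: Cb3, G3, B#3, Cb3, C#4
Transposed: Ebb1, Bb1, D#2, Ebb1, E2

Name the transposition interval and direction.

Take the first pair: Cb3 → Ebb1. C to E spans 13 letter names, so the interval is some kind of thirteenth.
Ebb1 to Cb3 is 21 semitones, which makes it a major thirteenth; the second version is lower, so the direction is down.
Checking another pair — C#4 → E2 — gives the same interval.

down a major thirteenth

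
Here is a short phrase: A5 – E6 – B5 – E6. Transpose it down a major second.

A5 -> G5
E6 -> D6
B5 -> A5
E6 -> D6

G5 D6 A5 D6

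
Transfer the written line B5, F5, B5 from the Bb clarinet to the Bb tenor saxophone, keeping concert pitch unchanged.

First find concert pitch: the Bb clarinet sounds a major second below written, so B5 F5 B5 sounds A5 Eb5 A5.
Then write for Bb tenor saxophone: it sounds a major ninth below written, so the part must be a major ninth above concert.
A5 → B6
Eb5 → F6
A5 → B6

B6 F6 B6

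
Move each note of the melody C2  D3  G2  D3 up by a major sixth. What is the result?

A2 B3 E3 B3

C2 up a major sixth is A2.
D3: a sixth up reaches B, and 9 semitones makes it B3.
G2: a sixth up reaches E, and 9 semitones makes it E3.
D3 up a major sixth is B3.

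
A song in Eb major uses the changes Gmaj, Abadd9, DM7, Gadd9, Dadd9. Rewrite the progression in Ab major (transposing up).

Cmaj Dbadd9 GM7 Cadd9 Gadd9

Eb major up to Ab major is a perfect fourth; each chord root moves by that interval while the quality stays the same.
Gmaj: root G up a perfect fourth → C, giving Cmaj.
Abadd9: root Ab up a perfect fourth → Db, giving Dbadd9.
DM7: root D up a perfect fourth → G, giving GM7.
Gadd9: root G up a perfect fourth → C, giving Cadd9.
Dadd9: root D up a perfect fourth → G, giving Gadd9.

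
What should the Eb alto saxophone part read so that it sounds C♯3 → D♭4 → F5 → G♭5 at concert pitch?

A#3 Bb4 D6 Eb6

Written C4 sounds as Eb3 on the Eb alto saxophone, so concert pitches are written a major sixth up.
C#3 -> A#3
Db4 -> Bb4
F5 -> D6
Gb5 -> Eb6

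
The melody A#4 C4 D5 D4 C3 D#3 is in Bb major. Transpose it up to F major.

E#5 G4 A5 A4 G3 A#3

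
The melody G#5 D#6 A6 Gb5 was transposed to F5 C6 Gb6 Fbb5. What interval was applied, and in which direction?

down an augmented second

From G#5 to F5 is 2 letter names — a second of some quality.
F5 to G#5 is 3 semitones, which makes it an augmented second; the second version is lower, so the direction is down.
Checking another pair — Gb5 → Fbb5 — gives the same interval.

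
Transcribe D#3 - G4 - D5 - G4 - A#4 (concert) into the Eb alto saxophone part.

B#3 E5 B5 E5 F##5

Written C4 sounds as Eb3 on the Eb alto saxophone, so concert pitches are written a major sixth up.
D#3 becomes B#3
G4 becomes E5
D5 becomes B5
G4 becomes E5
A#4 becomes F##5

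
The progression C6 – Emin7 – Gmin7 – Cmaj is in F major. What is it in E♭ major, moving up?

F major up to E♭ major is a minor seventh; each chord root moves by that interval while the quality stays the same.
C6: root C up a minor seventh → Bb, giving Bb6.
Emin7: root E up a minor seventh → D, giving Dmin7.
Gmin7: root G up a minor seventh → F, giving Fmin7.
Cmaj: root C up a minor seventh → Bb, giving Bbmaj.

Bb6 Dmin7 Fmin7 Bbmaj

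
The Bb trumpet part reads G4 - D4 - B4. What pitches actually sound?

F4 C4 A4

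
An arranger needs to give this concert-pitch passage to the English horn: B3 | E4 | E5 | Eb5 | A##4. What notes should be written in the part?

F#4 B4 B5 Bb5 E##5

The English horn sounds a perfect fifth below written, so the written part must be a perfect fifth above concert — transpose each note up.
B3 gives F#4
E4 gives B4
E5 gives B5
Eb5 gives Bb5
A##4 gives E##5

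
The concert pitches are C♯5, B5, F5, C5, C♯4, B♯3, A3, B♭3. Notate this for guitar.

C#6 B6 F6 C6 C#5 B#4 A4 Bb4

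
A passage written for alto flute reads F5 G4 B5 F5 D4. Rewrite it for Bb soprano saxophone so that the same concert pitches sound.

First find concert pitch: the alto flute sounds a perfect fourth below written, so F5 G4 B5 F5 D4 sounds C5 D4 F#5 C5 A3.
Then write for Bb soprano saxophone: it sounds a major second below written, so the part must be a major second above concert.
C5 → D5
D4 → E4
F#5 → G#5
C5 → D5
A3 → B3

D5 E4 G#5 D5 B3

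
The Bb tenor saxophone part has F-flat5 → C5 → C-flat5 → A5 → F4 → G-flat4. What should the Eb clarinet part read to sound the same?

Cb4 G3 Gb3 E4 C3 Db3

First find concert pitch: the Bb tenor saxophone sounds a major ninth below written, so F-flat5 C5 C-flat5 A5 F4 G-flat4 sounds Ebb4 Bb3 Bbb3 G4 Eb3 Fb3.
Then write for Eb clarinet: it sounds a minor third above written, so the part must be a minor third below concert.
Ebb4 → Cb4
Bb3 → G3
Bbb3 → Gb3
G4 → E4
Eb3 → C3
Fb3 → Db3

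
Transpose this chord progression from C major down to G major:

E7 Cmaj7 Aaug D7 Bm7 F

B7 Gmaj7 Eaug A7 F#m7 C

C major down to G major is a perfect fourth; each chord root moves by that interval while the quality stays the same.
E7: root E down a perfect fourth → B, giving B7.
Cmaj7: root C down a perfect fourth → G, giving Gmaj7.
Aaug: root A down a perfect fourth → E, giving Eaug.
D7: root D down a perfect fourth → A, giving A7.
Bm7: root B down a perfect fourth → F#, giving F#m7.
F: root F down a perfect fourth → C, giving C.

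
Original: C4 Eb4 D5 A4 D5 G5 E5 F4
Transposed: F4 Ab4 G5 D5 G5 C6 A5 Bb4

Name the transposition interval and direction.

up a perfect fourth

From C4 to F4 is 4 letter names — a fourth of some quality.
C4 to F4 is 5 semitones, which makes it a perfect fourth; the second version is higher, so the direction is up.
Checking another pair — F4 → Bb4 — gives the same interval.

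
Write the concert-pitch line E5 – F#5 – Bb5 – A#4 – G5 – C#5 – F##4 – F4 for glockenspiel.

E3 F#3 Bb3 A#2 G3 C#3 F##2 F2

The glockenspiel sounds a perfect fifteenth above written, so the written part must be a perfect fifteenth below concert — transpose each note down.
E5 → E3
F#5 → F#3
Bb5 → Bb3
A#4 → A#2
G5 → G3
C#5 → C#3
F##4 → F##2
F4 → F2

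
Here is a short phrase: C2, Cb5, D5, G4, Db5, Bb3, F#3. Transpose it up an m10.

Eb3 Ebb6 F6 Bb5 Fb6 Db5 A4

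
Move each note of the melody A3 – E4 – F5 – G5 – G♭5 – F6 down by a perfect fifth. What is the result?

A3 -> D3
E4 -> A3
F5 -> Bb4
G5 -> C5
Gb5 -> Cb5
F6 -> Bb5

D3 A3 Bb4 C5 Cb5 Bb5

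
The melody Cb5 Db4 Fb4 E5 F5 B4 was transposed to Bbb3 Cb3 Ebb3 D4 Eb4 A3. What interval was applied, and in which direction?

down a major ninth

From Cb5 to Bbb3 is 9 letter names — a ninth of some quality.
Bbb3 to Cb5 is 14 semitones, which makes it a major ninth; the second version is lower, so the direction is down.
Checking another pair — B4 → A3 — gives the same interval.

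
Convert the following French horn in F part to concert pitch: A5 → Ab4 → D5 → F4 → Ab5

D5 Db4 G4 Bb3 Db5

The French horn in F sounds a perfect fifth below written, so transpose each written note down a perfect fifth.
A5 -> D5
Ab4 -> Db4
D5 -> G4
F4 -> Bb3
Ab5 -> Db5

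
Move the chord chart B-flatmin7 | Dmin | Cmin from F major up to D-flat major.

Gbmin7 Bbmin Abmin

F major up to D-flat major is a minor sixth; each chord root moves by that interval while the quality stays the same.
B-flatmin7: root B-flat up a minor sixth → Gb, giving Gbmin7.
Dmin: root D up a minor sixth → Bb, giving Bbmin.
Cmin: root C up a minor sixth → Ab, giving Abmin.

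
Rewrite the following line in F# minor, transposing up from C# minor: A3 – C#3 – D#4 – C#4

D4 F#3 G#4 F#4

From C# up to F# is a perfect fourth; apply that to each pitch.
A3 -> D4
C#3 -> F#3
D#4 -> G#4
C#4 -> F#4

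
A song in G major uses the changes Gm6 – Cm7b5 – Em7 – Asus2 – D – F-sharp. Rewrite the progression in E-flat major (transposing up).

Ebm6 Abm7b5 Cm7 Fsus2 Bb D

G major up to E-flat major is a minor sixth; each chord root moves by that interval while the quality stays the same.
Gm6: root G up a minor sixth → Eb, giving Ebm6.
Cm7b5: root C up a minor sixth → Ab, giving Abm7b5.
Em7: root E up a minor sixth → C, giving Cm7.
Asus2: root A up a minor sixth → F, giving Fsus2.
D: root D up a minor sixth → Bb, giving Bb.
F-sharp: root F-sharp up a minor sixth → D, giving D.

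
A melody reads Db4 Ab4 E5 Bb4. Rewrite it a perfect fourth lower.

Ab3 Eb4 B4 F4

Db4: a fourth down reaches A, and 5 semitones makes it Ab3.
A perfect fourth down from Ab4 gives Eb4.
E5: a fourth down reaches B, and 5 semitones makes it B4.
Bb4 down a perfect fourth is F4.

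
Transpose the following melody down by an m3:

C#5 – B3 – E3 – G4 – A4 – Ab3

C#5 to A#4
B3 to G#3
E3 to C#3
G4 to E4
A4 to F#4
Ab3 to F3

A#4 G#3 C#3 E4 F#4 F3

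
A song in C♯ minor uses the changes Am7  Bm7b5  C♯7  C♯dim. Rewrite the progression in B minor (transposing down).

Gm7 Am7b5 B7 Bdim

C♯ minor down to B minor is a major second; each chord root moves by that interval while the quality stays the same.
Am7: root A down a major second → G, giving Gm7.
Bm7b5: root B down a major second → A, giving Am7b5.
C♯7: root C♯ down a major second → B, giving B7.
C♯dim: root C♯ down a major second → B, giving Bdim.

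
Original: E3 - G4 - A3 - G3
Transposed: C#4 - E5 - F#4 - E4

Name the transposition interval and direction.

From E3 to C#4 is 6 letter names — a sixth of some quality.
E3 to C#4 is 9 semitones, which makes it a major sixth; the second version is higher, so the direction is up.
Checking another pair — G3 → E4 — gives the same interval.

up a major sixth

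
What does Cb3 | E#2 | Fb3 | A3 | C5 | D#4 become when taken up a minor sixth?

Cb3 up a minor sixth is Abb3.
E#2 up a minor sixth is C#3.
Fb3: a sixth up reaches D, and 8 semitones makes it Dbb4.
A minor sixth up from A3 gives F4.
C5 up a minor sixth is Ab5.
D#4: a sixth up reaches B, and 8 semitones makes it B4.

Abb3 C#3 Dbb4 F4 Ab5 B4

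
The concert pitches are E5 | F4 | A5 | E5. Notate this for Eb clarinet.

Written C4 sounds as Eb4 on the Eb clarinet, so concert pitches are written a minor third down.
E5 -> C#5
F4 -> D4
A5 -> F#5
E5 -> C#5

C#5 D4 F#5 C#5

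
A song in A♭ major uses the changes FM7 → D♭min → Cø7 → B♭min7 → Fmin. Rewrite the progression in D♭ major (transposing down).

BbM7 Gbmin Fø7 Ebmin7 Bbmin

A♭ major down to D♭ major is a perfect fifth; each chord root moves by that interval while the quality stays the same.
FM7: root F down a perfect fifth → Bb, giving BbM7.
D♭min: root D♭ down a perfect fifth → Gb, giving Gbmin.
Cø7: root C down a perfect fifth → F, giving Fø7.
B♭min7: root B♭ down a perfect fifth → Eb, giving Ebmin7.
Fmin: root F down a perfect fifth → Bb, giving Bbmin.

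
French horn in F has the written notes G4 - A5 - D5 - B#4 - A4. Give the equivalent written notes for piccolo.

First find concert pitch: the French horn in F sounds a perfect fifth below written, so G4 A5 D5 B#4 A4 sounds C4 D5 G4 E#4 D4.
Then write for piccolo: it sounds a perfect octave above written, so the part must be a perfect octave below concert.
C4 → C3
D5 → D4
G4 → G3
E#4 → E#3
D4 → D3

C3 D4 G3 E#3 D3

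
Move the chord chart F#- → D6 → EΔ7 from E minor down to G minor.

A- F6 GΔ7

E minor down to G minor is a major sixth; each chord root moves by that interval while the quality stays the same.
F#-: root F# down a major sixth → A, giving A-.
D6: root D down a major sixth → F, giving F6.
EΔ7: root E down a major sixth → G, giving GΔ7.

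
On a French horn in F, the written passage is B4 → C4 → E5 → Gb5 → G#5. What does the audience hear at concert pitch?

E4 F3 A4 Cb5 C#5

The French horn in F sounds a perfect fifth below written, so transpose each written note down a perfect fifth.
B4 -> E4
C4 -> F3
E5 -> A4
Gb5 -> Cb5
G#5 -> C#5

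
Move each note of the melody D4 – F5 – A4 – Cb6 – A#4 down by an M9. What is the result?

C3 Eb4 G3 Bbb4 G#3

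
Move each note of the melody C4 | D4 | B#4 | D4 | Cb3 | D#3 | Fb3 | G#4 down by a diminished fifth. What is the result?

C4 down a diminished fifth is F#3.
D4 down a diminished fifth is G#3.
B#4: a fifth down reaches E, and 6 semitones makes it E##4.
A diminished fifth down from D4 gives G#3.
A diminished fifth down from Cb3 gives F2.
D#3 down a diminished fifth is G##2.
Fb3: a fifth down reaches B, and 6 semitones makes it Bb2.
G#4: a fifth down reaches C, and 6 semitones makes it C##4.

F#3 G#3 E##4 G#3 F2 G##2 Bb2 C##4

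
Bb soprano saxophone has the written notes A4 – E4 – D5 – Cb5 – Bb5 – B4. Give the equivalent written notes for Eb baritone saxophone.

First find concert pitch: the Bb soprano saxophone sounds a major second below written, so A4 E4 D5 Cb5 Bb5 B4 sounds G4 D4 C5 Bbb4 Ab5 A4.
Then write for Eb baritone saxophone: it sounds a major thirteenth below written, so the part must be a major thirteenth above concert.
G4 → E6
D4 → B5
C5 → A6
Bbb4 → Gb6
Ab5 → F7
A4 → F#6

E6 B5 A6 Gb6 F7 F#6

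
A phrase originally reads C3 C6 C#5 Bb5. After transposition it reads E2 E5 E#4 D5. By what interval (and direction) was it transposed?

down a minor sixth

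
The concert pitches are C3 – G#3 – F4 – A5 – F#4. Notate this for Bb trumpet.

D3 A#3 G4 B5 G#4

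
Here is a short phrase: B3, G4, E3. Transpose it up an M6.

B3 gives G#4
G4 gives E5
E3 gives C#4

G#4 E5 C#4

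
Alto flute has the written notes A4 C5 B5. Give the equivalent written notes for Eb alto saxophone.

C#5 E5 D#6

First find concert pitch: the alto flute sounds a perfect fourth below written, so A4 C5 B5 sounds E4 G4 F#5.
Then write for Eb alto saxophone: it sounds a major sixth below written, so the part must be a major sixth above concert.
E4 → C#5
G4 → E5
F#5 → D#6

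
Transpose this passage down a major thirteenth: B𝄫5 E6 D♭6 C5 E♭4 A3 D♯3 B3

Dbb4 G4 Fb4 Eb3 Gb2 C2 F#1 D2

A major thirteenth down from Bbb5 gives Dbb4.
A major thirteenth down from E6 gives G4.
Db6: a thirteenth down reaches F, and 21 semitones makes it Fb4.
C5 down a major thirteenth is Eb3.
Eb4 down a major thirteenth is Gb2.
A major thirteenth down from A3 gives C2.
D#3 down a major thirteenth is F#1.
A major thirteenth down from B3 gives D2.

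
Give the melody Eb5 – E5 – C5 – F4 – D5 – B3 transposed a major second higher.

F5 F#5 D5 G4 E5 C#4

Eb5 gives F5
E5 gives F#5
C5 gives D5
F4 gives G4
D5 gives E5
B3 gives C#4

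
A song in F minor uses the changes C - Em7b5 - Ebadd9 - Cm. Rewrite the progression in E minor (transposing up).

B D#m7b5 Dadd9 Bm

F minor up to E minor is a major seventh; each chord root moves by that interval while the quality stays the same.
C: root C up a major seventh → B, giving B.
Em7b5: root E up a major seventh → D#, giving D#m7b5.
Ebadd9: root Eb up a major seventh → D, giving Dadd9.
Cm: root C up a major seventh → B, giving Bm.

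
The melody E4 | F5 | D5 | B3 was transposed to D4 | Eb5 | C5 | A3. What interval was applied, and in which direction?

down a major second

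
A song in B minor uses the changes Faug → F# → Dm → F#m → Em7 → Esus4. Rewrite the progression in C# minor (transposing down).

Gaug G# Em G#m F#m7 F#sus4

B minor down to C# minor is a minor seventh; each chord root moves by that interval while the quality stays the same.
Faug: root F down a minor seventh → G, giving Gaug.
F#: root F# down a minor seventh → G#, giving G#.
Dm: root D down a minor seventh → E, giving Em.
F#m: root F# down a minor seventh → G#, giving G#m.
Em7: root E down a minor seventh → F#, giving F#m7.
Esus4: root E down a minor seventh → F#, giving F#sus4.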